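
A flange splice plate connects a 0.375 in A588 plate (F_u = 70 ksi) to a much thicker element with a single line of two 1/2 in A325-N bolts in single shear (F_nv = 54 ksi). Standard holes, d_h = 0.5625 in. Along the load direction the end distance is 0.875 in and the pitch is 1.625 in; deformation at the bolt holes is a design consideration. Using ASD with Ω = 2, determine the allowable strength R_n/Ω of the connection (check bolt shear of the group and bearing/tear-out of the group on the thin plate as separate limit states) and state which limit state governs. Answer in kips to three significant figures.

10.6 kips (bolt shear governs)

Bolt shear: A_b = π·0.5²/4 = 0.1963 in²; R_n = 54 × 0.1963 × 2 × 1 = 21.21 kips → 21.21 / 2 = 10.6 kips.
Bearing (1.2 l_c t F_u ≤ 2.4 d t F_u): upper limit = 2.4·0.5·0.375·70 = 31.5 kips.
  Edge l_c = 0.875 − 0.5625/2 = 0.5938 → r_n = 18.7 kips; interior l_c = 1.625 − 0.5625 = 1.062 → r_n = 31.5 kips.
  R_n,bearing = 1·18.7 + 1·31.5 = 50.2 kips → 50.2 / 2 = 25.1 kips.
Bolt shear governs: 10.6 kips.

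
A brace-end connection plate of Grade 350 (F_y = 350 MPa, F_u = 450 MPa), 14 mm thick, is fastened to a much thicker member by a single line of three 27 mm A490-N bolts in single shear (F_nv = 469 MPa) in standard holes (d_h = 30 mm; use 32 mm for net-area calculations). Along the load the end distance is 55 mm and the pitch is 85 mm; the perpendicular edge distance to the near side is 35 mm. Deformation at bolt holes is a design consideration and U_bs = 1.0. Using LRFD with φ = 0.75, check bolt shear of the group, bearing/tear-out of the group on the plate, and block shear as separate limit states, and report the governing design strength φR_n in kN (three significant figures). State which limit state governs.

501 kN (block shear governs)

Bolt shear: A_b = π·27²/4 = 572.6 mm²; R_n = 469 × 572.6 × 3 × 1 / 1000 = 805.6 kN → 0.75 × 805.6 = 604 kN.
Bearing: edge l_c = 40, r_n = 302.4 kN; interior l_c = 55, r_n = 408.2 kN; R_n = 302.4 + 2·408.2 = 1119 kN → 839 kN.
Block shear: A_gv = 3150, A_nv = 2030, A_nt = 266 mm²; R_n = min(0.6F_uA_nv, 0.6F_yA_gv) + U_bs·F_u·A_nt = 667.8 kN → 501 kN.
Block shear governs: 501 kN.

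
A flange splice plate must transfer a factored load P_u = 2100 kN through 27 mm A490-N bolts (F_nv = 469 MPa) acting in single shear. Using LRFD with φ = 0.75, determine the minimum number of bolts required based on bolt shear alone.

11 bolts

A_b = π·27²/4 = 572.6 mm².
Per-bolt design strength φR_n = 0.75 × 469 × 572.6 × 1 / 1000 = 201.4 kN.
n ≥ 2100 / 201.4 = 10.43 → use 11 bolts.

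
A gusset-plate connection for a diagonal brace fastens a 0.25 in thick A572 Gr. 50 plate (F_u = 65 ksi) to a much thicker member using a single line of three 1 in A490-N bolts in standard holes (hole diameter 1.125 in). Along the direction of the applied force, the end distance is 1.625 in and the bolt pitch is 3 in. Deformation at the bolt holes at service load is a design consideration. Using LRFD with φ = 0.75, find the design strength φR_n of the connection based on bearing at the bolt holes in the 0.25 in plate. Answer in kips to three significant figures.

70.4 kips

Per bolt r_n = 1.2 l_c t F_u ≤ 2.4 d t F_u; upper limit = 2.4 × 1 × 0.25 × 65 = 39 kips.
Edge bolt: l_c = 1.625 − 1.125/2 = 1.062 in → 1.2 × 1.062 × 0.25 × 65 = 20.72 → r_n = 20.72 kips.
Interior bolts: l_c = 3 − 1.125 = 1.875 in → 1.2 × 1.875 × 0.25 × 65 = 36.56 → r_n = 36.56 kips.
R_n = 1 × 20.72 + 2 × 36.56 = 93.84 kips.
Design strength φR_n = 0.75 × 93.84 = 70.4 kips.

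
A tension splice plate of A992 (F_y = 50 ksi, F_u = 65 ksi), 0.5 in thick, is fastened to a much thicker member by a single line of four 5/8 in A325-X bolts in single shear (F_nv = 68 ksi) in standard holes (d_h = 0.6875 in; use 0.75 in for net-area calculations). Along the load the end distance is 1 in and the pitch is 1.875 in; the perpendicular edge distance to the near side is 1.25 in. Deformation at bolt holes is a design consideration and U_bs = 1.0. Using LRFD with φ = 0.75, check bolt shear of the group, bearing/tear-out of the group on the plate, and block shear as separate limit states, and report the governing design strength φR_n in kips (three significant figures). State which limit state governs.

Bolt shear: A_b = π·0.625²/4 = 0.3068 in²; R_n = 68 × 0.3068 × 4 × 1 = 83.45 kips → 0.75 × 83.45 = 62.6 kips.
Bearing: edge l_c = 0.6562, r_n = 25.59 kips; interior l_c = 1.188, r_n = 46.31 kips; R_n = 25.59 + 3·46.31 = 164.5 kips → 123 kips.
Block shear: A_gv = 3.312, A_nv = 2, A_nt = 0.4375 in²; R_n = min(0.6F_uA_nv, 0.6F_yA_gv) + U_bs·F_u·A_nt = 106.4 kips → 79.8 kips.
Bolt shear governs: 62.6 kips.

62.6 kips (bolt shear governs)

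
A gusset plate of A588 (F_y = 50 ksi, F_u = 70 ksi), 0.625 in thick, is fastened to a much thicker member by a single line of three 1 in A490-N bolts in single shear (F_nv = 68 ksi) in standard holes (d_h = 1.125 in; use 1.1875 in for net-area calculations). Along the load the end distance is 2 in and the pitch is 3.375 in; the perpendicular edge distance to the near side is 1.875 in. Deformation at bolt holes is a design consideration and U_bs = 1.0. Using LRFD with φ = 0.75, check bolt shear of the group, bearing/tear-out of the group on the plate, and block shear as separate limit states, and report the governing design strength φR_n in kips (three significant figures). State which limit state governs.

120 kips (bolt shear governs)

Bolt shear: A_b = π·1²/4 = 0.7854 in²; R_n = 68 × 0.7854 × 3 × 1 = 160.2 kips → 0.75 × 160.2 = 120 kips.
Bearing: edge l_c = 1.438, r_n = 75.47 kips; interior l_c = 2.25, r_n = 105 kips; R_n = 75.47 + 2·105 = 285.5 kips → 214 kips.
Block shear: A_gv = 5.469, A_nv = 3.613, A_nt = 0.8008 in²; R_n = min(0.6F_uA_nv, 0.6F_yA_gv) + U_bs·F_u·A_nt = 207.8 kips → 156 kips.
Bolt shear governs: 120 kips.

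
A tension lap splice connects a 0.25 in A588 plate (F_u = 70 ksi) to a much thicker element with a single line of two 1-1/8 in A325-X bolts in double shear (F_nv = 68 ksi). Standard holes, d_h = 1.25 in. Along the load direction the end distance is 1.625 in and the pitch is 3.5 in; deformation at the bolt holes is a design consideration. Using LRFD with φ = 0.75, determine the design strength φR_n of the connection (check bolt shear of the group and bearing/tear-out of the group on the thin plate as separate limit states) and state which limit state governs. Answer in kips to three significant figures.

51.2 kips (bearing governs)

Bolt shear: A_b = π·1.125²/4 = 0.994 in²; R_n = 68 × 0.994 × 2 × 2 = 270.4 kips → 0.75 × 270.4 = 203 kips.
Bearing (1.2 l_c t F_u ≤ 2.4 d t F_u): upper limit = 2.4·1.125·0.25·70 = 47.25 kips.
  Edge l_c = 1.625 − 1.25/2 = 1 → r_n = 21 kips; interior l_c = 3.5 − 1.25 = 2.25 → r_n = 47.25 kips.
  R_n,bearing = 1·21 + 1·47.25 = 68.25 kips → 0.75 × 68.25 = 51.2 kips.
Bearing governs: 51.2 kips.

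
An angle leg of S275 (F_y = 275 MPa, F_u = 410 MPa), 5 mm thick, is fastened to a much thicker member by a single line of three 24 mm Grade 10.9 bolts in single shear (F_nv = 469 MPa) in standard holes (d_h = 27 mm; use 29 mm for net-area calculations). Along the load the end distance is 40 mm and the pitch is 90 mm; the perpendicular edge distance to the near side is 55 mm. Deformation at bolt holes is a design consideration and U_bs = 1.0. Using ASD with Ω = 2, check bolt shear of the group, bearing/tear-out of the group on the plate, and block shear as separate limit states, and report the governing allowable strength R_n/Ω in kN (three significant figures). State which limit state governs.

Bolt shear: A_b = π·24²/4 = 452.4 mm²; R_n = 469 × 452.4 × 3 × 1 / 1000 = 636.5 kN → 636.5 / 2 = 318 kN.
Bearing: edge l_c = 26.5, r_n = 65.19 kN; interior l_c = 63, r_n = 118.1 kN; R_n = 65.19 + 2·118.1 = 301.4 kN → 151 kN.
Block shear: A_gv = 1100, A_nv = 737.5, A_nt = 202.5 mm²; R_n = min(0.6F_uA_nv, 0.6F_yA_gv) + U_bs·F_u·A_nt = 264.4 kN → 132 kN.
Block shear governs: 132 kN.

132 kN (block shear governs)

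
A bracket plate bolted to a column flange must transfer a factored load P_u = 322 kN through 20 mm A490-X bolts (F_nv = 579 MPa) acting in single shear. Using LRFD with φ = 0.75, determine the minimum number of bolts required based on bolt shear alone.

A_b = π·20²/4 = 314.2 mm².
Per-bolt design strength φR_n = 0.75 × 579 × 314.2 × 1 / 1000 = 136.4 kN.
n ≥ 322 / 136.4 = 2.36 → use 3 bolts.

3 bolts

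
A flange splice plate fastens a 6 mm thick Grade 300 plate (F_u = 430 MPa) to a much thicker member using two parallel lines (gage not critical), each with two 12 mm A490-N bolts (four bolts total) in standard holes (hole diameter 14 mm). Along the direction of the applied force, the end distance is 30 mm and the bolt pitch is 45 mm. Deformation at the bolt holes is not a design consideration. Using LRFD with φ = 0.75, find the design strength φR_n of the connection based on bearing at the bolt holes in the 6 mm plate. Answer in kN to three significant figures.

Per bolt r_n = 1.5 l_c t F_u ≤ 3.0 d t F_u; upper limit = 3.0 × 12 × 6 × 430 / 1000 = 92.88 kN.
Edge bolt: l_c = 30 − 14/2 = 23 mm → 1.5 × 23 × 6 × 430 / 1000 = 89.01 → r_n = 89.01 kN.
Interior bolts: l_c = 45 − 14 = 31 mm → 1.5 × 31 × 6 × 430 / 1000 = 120 → r_n = 92.88 kN.
R_n = 2 × 89.01 + 2 × 92.88 = 363.8 kN.
Design strength φR_n = 0.75 × 363.8 = 273 kN.

273 kN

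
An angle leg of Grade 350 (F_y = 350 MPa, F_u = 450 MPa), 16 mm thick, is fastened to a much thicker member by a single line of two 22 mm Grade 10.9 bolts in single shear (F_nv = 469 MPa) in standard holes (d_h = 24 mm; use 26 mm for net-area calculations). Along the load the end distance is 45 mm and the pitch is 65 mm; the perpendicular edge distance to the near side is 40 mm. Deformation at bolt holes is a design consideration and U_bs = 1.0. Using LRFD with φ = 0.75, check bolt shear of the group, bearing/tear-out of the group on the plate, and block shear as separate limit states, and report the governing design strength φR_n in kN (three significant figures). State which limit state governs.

267 kN (bolt shear governs)

Bolt shear: A_b = π·22²/4 = 380.1 mm²; R_n = 469 × 380.1 × 2 × 1 / 1000 = 356.6 kN → 0.75 × 356.6 = 267 kN.
Bearing: edge l_c = 33, r_n = 285.1 kN; interior l_c = 41, r_n = 354.2 kN; R_n = 285.1 + 1·354.2 = 639.4 kN → 480 kN.
Block shear: A_gv = 1760, A_nv = 1136, A_nt = 432 mm²; R_n = min(0.6F_uA_nv, 0.6F_yA_gv) + U_bs·F_u·A_nt = 501.1 kN → 376 kN.
Bolt shear governs: 267 kN.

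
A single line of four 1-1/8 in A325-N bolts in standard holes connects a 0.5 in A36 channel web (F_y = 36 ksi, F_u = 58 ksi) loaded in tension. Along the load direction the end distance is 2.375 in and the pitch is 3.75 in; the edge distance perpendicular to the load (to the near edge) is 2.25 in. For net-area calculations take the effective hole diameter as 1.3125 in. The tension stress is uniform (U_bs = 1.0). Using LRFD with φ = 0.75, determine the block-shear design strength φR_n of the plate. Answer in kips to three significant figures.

145 kips

Shear plane L_v = 2.375 + 3·3.75 = 13.62 in; A_gv = 13.62 × 0.5 = 6.812 in².
A_nv = (13.62 − 3.5·1.3125) × 0.5 = 4.516 in².
A_nt = (2.25 − 0.5·1.3125) × 0.5 = 0.7969 in².
0.6 F_u A_nv = 157.1 kips; 0.6 F_y A_gv = 147.1 kips → shear yielding governs the shear term.
R_n = 147.1 + 1.0 × 58 × 0.7969 = 193.4 kips.
Design strength φR_n = 0.75 × 193.4 = 145 kips.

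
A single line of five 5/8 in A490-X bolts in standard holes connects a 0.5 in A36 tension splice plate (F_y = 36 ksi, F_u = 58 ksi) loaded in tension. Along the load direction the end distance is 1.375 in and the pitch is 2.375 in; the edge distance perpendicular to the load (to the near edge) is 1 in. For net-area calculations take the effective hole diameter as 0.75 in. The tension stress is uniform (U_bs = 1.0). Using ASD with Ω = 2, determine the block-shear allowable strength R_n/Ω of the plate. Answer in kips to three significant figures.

67.8 kips

Shear plane L_v = 1.375 + 4·2.375 = 10.88 in; A_gv = 10.88 × 0.5 = 5.438 in².
A_nv = (10.88 − 4.5·0.75) × 0.5 = 3.75 in².
A_nt = (1 − 0.5·0.75) × 0.5 = 0.3125 in².
0.6 F_u A_nv = 130.5 kips; 0.6 F_y A_gv = 117.4 kips → shear yielding governs the shear term.
R_n = 117.4 + 1.0 × 58 × 0.3125 = 135.6 kips.
Allowable strength R_n/Ω = 135.6 / 2 = 67.8 kips.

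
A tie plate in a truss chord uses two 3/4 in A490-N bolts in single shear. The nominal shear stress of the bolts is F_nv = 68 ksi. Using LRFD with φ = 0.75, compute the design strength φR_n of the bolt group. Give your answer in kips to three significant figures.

45.1 kips

A_b = π × 0.75² / 4 = 0.4418 in².
R_n = F_nv · A_b · n · n_s = 68 × 0.4418 × 2 × 1 = 60.08 kips.
Design strength φR_n = 0.75 × 60.08 = 45.1 kips.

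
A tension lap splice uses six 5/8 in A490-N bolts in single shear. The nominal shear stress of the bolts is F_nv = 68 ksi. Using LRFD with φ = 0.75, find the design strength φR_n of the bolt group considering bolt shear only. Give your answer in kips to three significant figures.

93.9 kips

A_b = π × 0.625² / 4 = 0.3068 in².
R_n = F_nv · A_b · n · n_s = 68 × 0.3068 × 6 × 1 = 125.2 kips.
Design strength φR_n = 0.75 × 125.2 = 93.9 kips.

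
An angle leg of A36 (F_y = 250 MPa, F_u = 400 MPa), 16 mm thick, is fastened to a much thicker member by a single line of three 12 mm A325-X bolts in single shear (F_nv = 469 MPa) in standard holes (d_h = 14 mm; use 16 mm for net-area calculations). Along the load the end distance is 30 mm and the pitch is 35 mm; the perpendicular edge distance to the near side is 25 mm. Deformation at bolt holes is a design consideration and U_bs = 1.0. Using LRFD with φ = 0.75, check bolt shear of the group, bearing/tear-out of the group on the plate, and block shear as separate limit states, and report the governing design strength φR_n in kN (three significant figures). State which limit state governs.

119 kN (bolt shear governs)

Bolt shear: A_b = π·12²/4 = 113.1 mm²; R_n = 469 × 113.1 × 3 × 1 / 1000 = 159.1 kN → 0.75 × 159.1 = 119 kN.
Bearing: edge l_c = 23, r_n = 176.6 kN; interior l_c = 21, r_n = 161.3 kN; R_n = 176.6 + 2·161.3 = 499.2 kN → 374 kN.
Block shear: A_gv = 1600, A_nv = 960, A_nt = 272 mm²; R_n = min(0.6F_uA_nv, 0.6F_yA_gv) + U_bs·F_u·A_nt = 339.2 kN → 254 kN.
Bolt shear governs: 119 kN.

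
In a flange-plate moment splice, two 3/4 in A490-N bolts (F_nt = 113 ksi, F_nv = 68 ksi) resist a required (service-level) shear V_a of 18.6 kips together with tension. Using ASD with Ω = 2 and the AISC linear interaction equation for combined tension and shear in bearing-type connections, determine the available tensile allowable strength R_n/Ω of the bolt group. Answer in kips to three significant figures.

34 kips

A_b = π·0.75²/4 = 0.4418 in²; f_rv = 18.6 / (2 × 0.4418) = 21.05 ksi.
F'_nt = 1.3 F_nt − (Ω F_nt / F_nv) f_rv = 1.3·113 − (2·113/68)·21.05 = 76.94 ksi, capped at F_nt → F'_nt = 76.94 ksi.
R_n = F'_nt · A_b · n = 76.94 × 0.4418 × 2 = 67.98 kips.
Allowable strength R_n/Ω = 67.98 / 2 = 34 kips.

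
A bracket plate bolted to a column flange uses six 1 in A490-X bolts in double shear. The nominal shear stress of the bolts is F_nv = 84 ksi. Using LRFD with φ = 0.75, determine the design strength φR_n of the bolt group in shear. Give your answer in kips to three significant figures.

A_b = π × 1² / 4 = 0.7854 in².
R_n = F_nv · A_b · n · n_s = 84 × 0.7854 × 6 × 2 = 791.7 kips.
Design strength φR_n = 0.75 × 791.7 = 594 kips.

594 kips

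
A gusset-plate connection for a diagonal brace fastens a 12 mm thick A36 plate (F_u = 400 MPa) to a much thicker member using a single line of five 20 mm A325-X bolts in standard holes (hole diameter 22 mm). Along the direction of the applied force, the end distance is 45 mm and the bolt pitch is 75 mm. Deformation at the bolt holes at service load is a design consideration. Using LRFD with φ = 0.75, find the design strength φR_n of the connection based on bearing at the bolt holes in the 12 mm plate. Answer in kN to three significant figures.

Per bolt r_n = 1.2 l_c t F_u ≤ 2.4 d t F_u; upper limit = 2.4 × 20 × 12 × 400 / 1000 = 230.4 kN.
Edge bolt: l_c = 45 − 22/2 = 34 mm → 1.2 × 34 × 12 × 400 / 1000 = 195.8 → r_n = 195.8 kN.
Interior bolts: l_c = 75 − 22 = 53 mm → 1.2 × 53 × 12 × 400 / 1000 = 305.3 → r_n = 230.4 kN.
R_n = 1 × 195.8 + 4 × 230.4 = 1117 kN.
Design strength φR_n = 0.75 × 1117 = 838 kN.

838 kN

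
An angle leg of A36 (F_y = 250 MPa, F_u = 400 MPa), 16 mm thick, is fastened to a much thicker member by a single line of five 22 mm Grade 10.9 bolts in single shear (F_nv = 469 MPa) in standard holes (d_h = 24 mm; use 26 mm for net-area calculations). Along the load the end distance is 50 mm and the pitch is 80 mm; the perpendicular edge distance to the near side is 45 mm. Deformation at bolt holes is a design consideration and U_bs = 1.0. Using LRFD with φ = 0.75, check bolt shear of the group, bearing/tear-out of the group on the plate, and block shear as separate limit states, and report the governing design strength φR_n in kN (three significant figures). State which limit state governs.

669 kN (bolt shear governs)

Bolt shear: A_b = π·22²/4 = 380.1 mm²; R_n = 469 × 380.1 × 5 × 1 / 1000 = 891.4 kN → 0.75 × 891.4 = 669 kN.
Bearing: edge l_c = 38, r_n = 291.8 kN; interior l_c = 56, r_n = 337.9 kN; R_n = 291.8 + 4·337.9 = 1644 kN → 1230 kN.
Block shear: A_gv = 5920, A_nv = 4048, A_nt = 512 mm²; R_n = min(0.6F_uA_nv, 0.6F_yA_gv) + U_bs·F_u·A_nt = 1093 kN → 820 kN.
Bolt shear governs: 669 kN.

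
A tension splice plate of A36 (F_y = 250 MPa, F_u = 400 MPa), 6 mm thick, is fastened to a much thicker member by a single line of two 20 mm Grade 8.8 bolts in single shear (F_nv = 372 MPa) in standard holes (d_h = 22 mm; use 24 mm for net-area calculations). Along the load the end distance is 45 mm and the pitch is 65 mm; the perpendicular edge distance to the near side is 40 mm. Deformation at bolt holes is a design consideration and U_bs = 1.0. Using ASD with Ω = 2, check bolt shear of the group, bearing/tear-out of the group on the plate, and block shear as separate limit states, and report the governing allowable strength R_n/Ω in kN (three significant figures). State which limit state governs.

Bolt shear: A_b = π·20²/4 = 314.2 mm²; R_n = 372 × 314.2 × 2 × 1 / 1000 = 233.7 kN → 233.7 / 2 = 117 kN.
Bearing: edge l_c = 34, r_n = 97.92 kN; interior l_c = 43, r_n = 115.2 kN; R_n = 97.92 + 1·115.2 = 213.1 kN → 107 kN.
Block shear: A_gv = 660, A_nv = 444, A_nt = 168 mm²; R_n = min(0.6F_uA_nv, 0.6F_yA_gv) + U_bs·F_u·A_nt = 166.2 kN → 83.1 kN.
Block shear governs: 83.1 kN.

83.1 kN (block shear governs)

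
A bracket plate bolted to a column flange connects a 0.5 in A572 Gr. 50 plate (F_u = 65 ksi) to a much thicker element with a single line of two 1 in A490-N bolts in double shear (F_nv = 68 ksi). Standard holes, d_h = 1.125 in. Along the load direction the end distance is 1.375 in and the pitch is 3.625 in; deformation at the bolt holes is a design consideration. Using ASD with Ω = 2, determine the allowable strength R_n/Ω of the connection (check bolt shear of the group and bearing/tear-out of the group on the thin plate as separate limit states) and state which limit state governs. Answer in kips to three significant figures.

Bolt shear: A_b = π·1²/4 = 0.7854 in²; R_n = 68 × 0.7854 × 2 × 2 = 213.6 kips → 213.6 / 2 = 107 kips.
Bearing (1.2 l_c t F_u ≤ 2.4 d t F_u): upper limit = 2.4·1·0.5·65 = 78 kips.
  Edge l_c = 1.375 − 1.125/2 = 0.8125 → r_n = 31.69 kips; interior l_c = 3.625 − 1.125 = 2.5 → r_n = 78 kips.
  R_n,bearing = 1·31.69 + 1·78 = 109.7 kips → 109.7 / 2 = 54.8 kips.
Bearing governs: 54.8 kips.

54.8 kips (bearing governs)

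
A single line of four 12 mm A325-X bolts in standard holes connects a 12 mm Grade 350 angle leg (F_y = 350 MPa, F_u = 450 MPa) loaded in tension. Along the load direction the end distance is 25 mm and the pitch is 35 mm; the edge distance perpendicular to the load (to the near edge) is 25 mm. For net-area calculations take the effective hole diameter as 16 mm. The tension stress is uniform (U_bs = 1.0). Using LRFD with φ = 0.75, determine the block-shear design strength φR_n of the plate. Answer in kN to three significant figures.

249 kN

Shear plane L_v = 25 + 3·35 = 130 mm; A_gv = 130 × 12 = 1560 mm².
A_nv = (130 − 3.5·16) × 12 = 888 mm².
A_nt = (25 − 0.5·16) × 12 = 204 mm².
0.6 F_u A_nv = 239.8 kN; 0.6 F_y A_gv = 327.6 kN → shear rupture governs the shear term.
R_n = 239.8 + 1.0 × 450 × 204 / 1000 = 331.6 kN.
Design strength φR_n = 0.75 × 331.6 = 249 kN.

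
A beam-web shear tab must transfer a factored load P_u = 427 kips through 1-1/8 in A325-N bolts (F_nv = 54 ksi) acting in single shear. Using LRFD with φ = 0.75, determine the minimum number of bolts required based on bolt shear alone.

A_b = π·1.125²/4 = 0.994 in².
Per-bolt design strength φR_n = 0.75 × 54 × 0.994 × 1 = 40.26 kips.
n ≥ 427 / 40.26 = 10.61 → use 11 bolts.

11 bolts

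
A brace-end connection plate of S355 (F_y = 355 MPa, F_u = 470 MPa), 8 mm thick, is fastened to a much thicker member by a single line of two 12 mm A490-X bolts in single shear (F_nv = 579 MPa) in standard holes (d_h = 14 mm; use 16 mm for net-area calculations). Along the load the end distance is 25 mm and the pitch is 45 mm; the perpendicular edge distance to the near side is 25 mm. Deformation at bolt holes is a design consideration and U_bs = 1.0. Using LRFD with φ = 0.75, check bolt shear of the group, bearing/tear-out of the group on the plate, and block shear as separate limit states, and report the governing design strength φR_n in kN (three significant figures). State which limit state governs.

98.2 kN (bolt shear governs)

Bolt shear: A_b = π·12²/4 = 113.1 mm²; R_n = 579 × 113.1 × 2 × 1 / 1000 = 131 kN → 0.75 × 131 = 98.2 kN.
Bearing: edge l_c = 18, r_n = 81.22 kN; interior l_c = 31, r_n = 108.3 kN; R_n = 81.22 + 1·108.3 = 189.5 kN → 142 kN.
Block shear: A_gv = 560, A_nv = 368, A_nt = 136 mm²; R_n = min(0.6F_uA_nv, 0.6F_yA_gv) + U_bs·F_u·A_nt = 167.7 kN → 126 kN.
Bolt shear governs: 98.2 kN.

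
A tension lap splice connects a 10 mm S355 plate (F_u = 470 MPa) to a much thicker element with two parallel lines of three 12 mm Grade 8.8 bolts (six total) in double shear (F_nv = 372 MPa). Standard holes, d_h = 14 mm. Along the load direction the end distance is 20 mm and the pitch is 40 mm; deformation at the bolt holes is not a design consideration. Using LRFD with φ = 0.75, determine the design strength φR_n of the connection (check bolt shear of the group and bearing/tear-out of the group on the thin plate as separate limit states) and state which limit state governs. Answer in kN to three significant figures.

Bolt shear: A_b = π·12²/4 = 113.1 mm²; R_n = 372 × 113.1 × 6 × 2 / 1000 = 504.9 kN → 0.75 × 504.9 = 379 kN.
Bearing (1.5 l_c t F_u ≤ 3.0 d t F_u): upper limit = 3.0·12·10·470 / 1000 = 169.2 kN.
  Edge l_c = 20 − 14/2 = 13 → r_n = 91.65 kN; interior l_c = 40 − 14 = 26 → r_n = 169.2 kN.
  R_n,bearing = 2·91.65 + 4·169.2 = 860.1 kN → 0.75 × 860.1 = 645 kN.
Bolt shear governs: 379 kN.

379 kN (bolt shear governs)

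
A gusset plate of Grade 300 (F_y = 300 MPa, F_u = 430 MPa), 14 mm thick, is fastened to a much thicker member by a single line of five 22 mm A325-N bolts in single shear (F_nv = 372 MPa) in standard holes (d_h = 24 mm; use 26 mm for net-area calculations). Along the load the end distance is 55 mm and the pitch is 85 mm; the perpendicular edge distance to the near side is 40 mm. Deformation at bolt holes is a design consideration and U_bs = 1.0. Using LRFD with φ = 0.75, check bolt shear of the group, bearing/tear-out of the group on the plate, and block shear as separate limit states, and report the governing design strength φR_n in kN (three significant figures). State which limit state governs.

530 kN (bolt shear governs)

Bolt shear: A_b = π·22²/4 = 380.1 mm²; R_n = 372 × 380.1 × 5 × 1 / 1000 = 707 kN → 0.75 × 707 = 530 kN.
Bearing: edge l_c = 43, r_n = 310.6 kN; interior l_c = 61, r_n = 317.9 kN; R_n = 310.6 + 4·317.9 = 1582 kN → 1190 kN.
Block shear: A_gv = 5530, A_nv = 3892, A_nt = 378 mm²; R_n = min(0.6F_uA_nv, 0.6F_yA_gv) + U_bs·F_u·A_nt = 1158 kN → 868 kN.
Bolt shear governs: 530 kN.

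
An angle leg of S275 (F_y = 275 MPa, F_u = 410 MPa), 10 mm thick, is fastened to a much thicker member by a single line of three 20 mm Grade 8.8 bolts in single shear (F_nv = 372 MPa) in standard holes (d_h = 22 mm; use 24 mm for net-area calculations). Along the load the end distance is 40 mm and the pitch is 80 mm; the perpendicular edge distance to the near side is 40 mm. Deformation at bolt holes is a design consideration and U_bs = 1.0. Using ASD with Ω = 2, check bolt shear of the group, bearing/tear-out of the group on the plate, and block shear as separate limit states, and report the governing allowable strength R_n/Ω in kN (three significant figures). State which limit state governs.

Bolt shear: A_b = π·20²/4 = 314.2 mm²; R_n = 372 × 314.2 × 3 × 1 / 1000 = 350.6 kN → 350.6 / 2 = 175 kN.
Bearing: edge l_c = 29, r_n = 142.7 kN; interior l_c = 58, r_n = 196.8 kN; R_n = 142.7 + 2·196.8 = 536.3 kN → 268 kN.
Block shear: A_gv = 2000, A_nv = 1400, A_nt = 280 mm²; R_n = min(0.6F_uA_nv, 0.6F_yA_gv) + U_bs·F_u·A_nt = 444.8 kN → 222 kN.
Bolt shear governs: 175 kN.

175 kN (bolt shear governs)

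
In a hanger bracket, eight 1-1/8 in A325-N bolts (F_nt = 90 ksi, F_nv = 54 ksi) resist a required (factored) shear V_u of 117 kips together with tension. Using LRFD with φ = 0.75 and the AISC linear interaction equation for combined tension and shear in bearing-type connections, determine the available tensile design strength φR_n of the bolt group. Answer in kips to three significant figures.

A_b = π·1.125²/4 = 0.994 in²; f_rv = 117 / (8 × 0.994) = 14.71 ksi.
F'_nt = 1.3 F_nt − (F_nt / φF_nv) f_rv = 1.3·90 − (90/(0.75·54))·14.71 = 84.3 ksi, capped at F_nt → F'_nt = 84.3 ksi.
R_n = F'_nt · A_b · n = 84.3 × 0.994 × 8 = 670.4 kips.
Design strength φR_n = 0.75 × 670.4 = 503 kips.

503 kips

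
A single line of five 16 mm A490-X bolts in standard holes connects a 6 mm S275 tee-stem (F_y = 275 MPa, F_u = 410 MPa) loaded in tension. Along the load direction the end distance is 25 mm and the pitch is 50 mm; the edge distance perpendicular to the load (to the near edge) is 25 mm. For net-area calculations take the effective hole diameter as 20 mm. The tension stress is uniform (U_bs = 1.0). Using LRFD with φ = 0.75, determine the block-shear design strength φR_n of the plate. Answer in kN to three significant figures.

177 kN

Shear plane L_v = 25 + 4·50 = 225 mm; A_gv = 225 × 6 = 1350 mm².
A_nv = (225 − 4.5·20) × 6 = 810 mm².
A_nt = (25 − 0.5·20) × 6 = 90 mm².
0.6 F_u A_nv = 199.3 kN; 0.6 F_y A_gv = 222.8 kN → shear rupture governs the shear term.
R_n = 199.3 + 1.0 × 410 × 90 / 1000 = 236.2 kN.
Design strength φR_n = 0.75 × 236.2 = 177 kN.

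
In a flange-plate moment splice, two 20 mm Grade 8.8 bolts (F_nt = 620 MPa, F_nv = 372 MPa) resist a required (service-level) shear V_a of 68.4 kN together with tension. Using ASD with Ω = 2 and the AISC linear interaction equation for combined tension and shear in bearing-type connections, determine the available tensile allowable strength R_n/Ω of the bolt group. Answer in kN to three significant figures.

139 kN

A_b = π·20²/4 = 314.2 mm²; f_rv = 68.4 × 1000 / (2 × 314.2) = 108.9 MPa.
F'_nt = 1.3 F_nt − (Ω F_nt / F_nv) f_rv = 1.3·620 − (2·620/372)·108.9 = 443.1 MPa, capped at F_nt → F'_nt = 443.1 MPa.
R_n = F'_nt · A_b · n = 443.1 × 314.2 × 2 / 1000 = 278.4 kN.
Allowable strength R_n/Ω = 278.4 / 2 = 139 kN.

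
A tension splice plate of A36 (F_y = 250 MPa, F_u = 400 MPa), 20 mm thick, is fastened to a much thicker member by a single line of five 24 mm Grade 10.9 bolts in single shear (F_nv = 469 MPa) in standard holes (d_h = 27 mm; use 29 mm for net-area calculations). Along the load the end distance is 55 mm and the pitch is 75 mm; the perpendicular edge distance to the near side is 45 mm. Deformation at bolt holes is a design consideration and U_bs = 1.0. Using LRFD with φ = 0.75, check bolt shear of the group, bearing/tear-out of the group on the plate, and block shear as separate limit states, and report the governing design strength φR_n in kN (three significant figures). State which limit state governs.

Bolt shear: A_b = π·24²/4 = 452.4 mm²; R_n = 469 × 452.4 × 5 × 1 / 1000 = 1061 kN → 0.75 × 1061 = 796 kN.
Bearing: edge l_c = 41.5, r_n = 398.4 kN; interior l_c = 48, r_n = 460.8 kN; R_n = 398.4 + 4·460.8 = 2242 kN → 1680 kN.
Block shear: A_gv = 7100, A_nv = 4490, A_nt = 610 mm²; R_n = min(0.6F_uA_nv, 0.6F_yA_gv) + U_bs·F_u·A_nt = 1309 kN → 982 kN.
Bolt shear governs: 796 kN.

796 kN (bolt shear governs)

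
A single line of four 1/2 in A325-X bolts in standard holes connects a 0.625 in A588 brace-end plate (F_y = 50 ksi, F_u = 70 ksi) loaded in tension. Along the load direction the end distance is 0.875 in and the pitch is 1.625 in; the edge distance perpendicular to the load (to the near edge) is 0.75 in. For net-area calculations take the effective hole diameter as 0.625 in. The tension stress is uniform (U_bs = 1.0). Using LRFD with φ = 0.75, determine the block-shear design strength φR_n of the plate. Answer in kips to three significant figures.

Shear plane L_v = 0.875 + 3·1.625 = 5.75 in; A_gv = 5.75 × 0.625 = 3.594 in².
A_nv = (5.75 − 3.5·0.625) × 0.625 = 2.227 in².
A_nt = (0.75 − 0.5·0.625) × 0.625 = 0.2734 in².
0.6 F_u A_nv = 93.52 kips; 0.6 F_y A_gv = 107.8 kips → shear rupture governs the shear term.
R_n = 93.52 + 1.0 × 70 × 0.2734 = 112.7 kips.
Design strength φR_n = 0.75 × 112.7 = 84.5 kips.

84.5 kips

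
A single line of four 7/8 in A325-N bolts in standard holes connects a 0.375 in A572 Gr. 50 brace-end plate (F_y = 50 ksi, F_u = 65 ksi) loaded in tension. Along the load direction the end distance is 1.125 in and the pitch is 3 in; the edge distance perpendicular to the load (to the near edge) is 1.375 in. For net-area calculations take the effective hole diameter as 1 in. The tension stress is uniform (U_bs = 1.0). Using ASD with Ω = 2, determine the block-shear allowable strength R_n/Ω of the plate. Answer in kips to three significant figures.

59.1 kips

Shear plane L_v = 1.125 + 3·3 = 10.12 in; A_gv = 10.12 × 0.375 = 3.797 in².
A_nv = (10.12 − 3.5·1) × 0.375 = 2.484 in².
A_nt = (1.375 − 0.5·1) × 0.375 = 0.3281 in².
0.6 F_u A_nv = 96.89 kips; 0.6 F_y A_gv = 113.9 kips → shear rupture governs the shear term.
R_n = 96.89 + 1.0 × 65 × 0.3281 = 118.2 kips.
Allowable strength R_n/Ω = 118.2 / 2 = 59.1 kips.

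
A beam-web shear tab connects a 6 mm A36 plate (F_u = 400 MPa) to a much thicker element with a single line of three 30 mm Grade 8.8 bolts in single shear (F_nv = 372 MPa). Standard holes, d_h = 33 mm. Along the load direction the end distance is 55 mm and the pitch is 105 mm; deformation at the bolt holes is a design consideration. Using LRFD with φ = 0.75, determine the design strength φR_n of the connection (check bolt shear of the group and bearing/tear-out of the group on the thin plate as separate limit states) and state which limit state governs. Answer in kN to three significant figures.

Bolt shear: A_b = π·30²/4 = 706.9 mm²; R_n = 372 × 706.9 × 3 × 1 / 1000 = 788.9 kN → 0.75 × 788.9 = 592 kN.
Bearing (1.2 l_c t F_u ≤ 2.4 d t F_u): upper limit = 2.4·30·6·400 / 1000 = 172.8 kN.
  Edge l_c = 55 − 33/2 = 38.5 → r_n = 110.9 kN; interior l_c = 105 − 33 = 72 → r_n = 172.8 kN.
  R_n,bearing = 1·110.9 + 2·172.8 = 456.5 kN → 0.75 × 456.5 = 342 kN.
Bearing governs: 342 kN.

342 kN (bearing governs)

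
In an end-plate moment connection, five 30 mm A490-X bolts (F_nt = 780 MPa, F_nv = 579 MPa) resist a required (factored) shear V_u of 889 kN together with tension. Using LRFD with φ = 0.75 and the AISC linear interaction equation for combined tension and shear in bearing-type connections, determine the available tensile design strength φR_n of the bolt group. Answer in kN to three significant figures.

1490 kN

A_b = π·30²/4 = 706.9 mm²; f_rv = 889 × 1000 / (5 × 706.9) = 251.5 MPa.
F'_nt = 1.3 F_nt − (F_nt / φF_nv) f_rv = 1.3·780 − (780/(0.75·579))·251.5 = 562.2 MPa, capped at F_nt → F'_nt = 562.2 MPa.
R_n = F'_nt · A_b · n = 562.2 × 706.9 × 5 / 1000 = 1987 kN.
Design strength φR_n = 0.75 × 1987 = 1490 kN.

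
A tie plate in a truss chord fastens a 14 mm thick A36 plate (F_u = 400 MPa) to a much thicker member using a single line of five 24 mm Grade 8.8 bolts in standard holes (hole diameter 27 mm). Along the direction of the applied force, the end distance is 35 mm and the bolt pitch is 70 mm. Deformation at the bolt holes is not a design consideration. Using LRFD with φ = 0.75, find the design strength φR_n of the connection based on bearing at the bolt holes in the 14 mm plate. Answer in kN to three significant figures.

1220 kN

Per bolt r_n = 1.5 l_c t F_u ≤ 3.0 d t F_u; upper limit = 3.0 × 24 × 14 × 400 / 1000 = 403.2 kN.
Edge bolt: l_c = 35 − 27/2 = 21.5 mm → 1.5 × 21.5 × 14 × 400 / 1000 = 180.6 → r_n = 180.6 kN.
Interior bolts: l_c = 70 − 27 = 43 mm → 1.5 × 43 × 14 × 400 / 1000 = 361.2 → r_n = 361.2 kN.
R_n = 1 × 180.6 + 4 × 361.2 = 1625 kN.
Design strength φR_n = 0.75 × 1625 = 1220 kN.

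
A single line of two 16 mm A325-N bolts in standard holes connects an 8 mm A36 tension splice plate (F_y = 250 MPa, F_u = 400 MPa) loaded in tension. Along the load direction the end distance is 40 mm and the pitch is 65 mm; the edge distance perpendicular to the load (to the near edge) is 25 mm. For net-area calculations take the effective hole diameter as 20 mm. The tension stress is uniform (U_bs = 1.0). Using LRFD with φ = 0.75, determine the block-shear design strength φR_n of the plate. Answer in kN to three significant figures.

Shear plane L_v = 40 + 1·65 = 105 mm; A_gv = 105 × 8 = 840 mm².
A_nv = (105 − 1.5·20) × 8 = 600 mm².
A_nt = (25 − 0.5·20) × 8 = 120 mm².
0.6 F_u A_nv = 144 kN; 0.6 F_y A_gv = 126 kN → shear yielding governs the shear term.
R_n = 126 + 1.0 × 400 × 120 / 1000 = 174 kN.
Design strength φR_n = 0.75 × 174 = 130 kN.

130 kN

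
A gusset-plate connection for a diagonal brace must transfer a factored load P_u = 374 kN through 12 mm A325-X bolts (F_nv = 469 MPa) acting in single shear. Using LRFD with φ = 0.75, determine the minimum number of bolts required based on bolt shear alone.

10 bolts

A_b = π·12²/4 = 113.1 mm².
Per-bolt design strength φR_n = 0.75 × 469 × 113.1 × 1 / 1000 = 39.78 kN.
n ≥ 374 / 39.78 = 9.401 → use 10 bolts.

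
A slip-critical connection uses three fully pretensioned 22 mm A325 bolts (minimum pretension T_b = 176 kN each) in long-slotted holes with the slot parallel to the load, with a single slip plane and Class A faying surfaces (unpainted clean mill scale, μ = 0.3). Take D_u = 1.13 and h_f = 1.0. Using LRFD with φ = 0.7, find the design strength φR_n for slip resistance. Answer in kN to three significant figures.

125 kN

R_n = μ · D_u · h_f · T_b · n_s · n_b = 0.3 × 1.13 × 1.0 × 176 × 1 × 3 = 179 kN.
Design strength φR_n = 0.7 × 179 = 125 kN.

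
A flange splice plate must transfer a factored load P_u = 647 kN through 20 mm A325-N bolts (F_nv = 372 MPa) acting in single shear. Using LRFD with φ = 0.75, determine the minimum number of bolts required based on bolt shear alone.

8 bolts

A_b = π·20²/4 = 314.2 mm².
Per-bolt design strength φR_n = 0.75 × 372 × 314.2 × 1 / 1000 = 87.65 kN.
n ≥ 647 / 87.65 = 7.382 → use 8 bolts.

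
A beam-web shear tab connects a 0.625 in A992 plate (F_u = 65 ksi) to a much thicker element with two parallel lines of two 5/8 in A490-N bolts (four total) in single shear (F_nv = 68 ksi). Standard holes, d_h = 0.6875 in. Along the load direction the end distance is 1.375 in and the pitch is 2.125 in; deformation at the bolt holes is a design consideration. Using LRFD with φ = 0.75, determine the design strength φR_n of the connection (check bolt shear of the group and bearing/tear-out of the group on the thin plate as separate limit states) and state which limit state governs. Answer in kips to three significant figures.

62.6 kips (bolt shear governs)

Bolt shear: A_b = π·0.625²/4 = 0.3068 in²; R_n = 68 × 0.3068 × 4 × 1 = 83.45 kips → 0.75 × 83.45 = 62.6 kips.
Bearing (1.2 l_c t F_u ≤ 2.4 d t F_u): upper limit = 2.4·0.625·0.625·65 = 60.94 kips.
  Edge l_c = 1.375 − 0.6875/2 = 1.031 → r_n = 50.27 kips; interior l_c = 2.125 − 0.6875 = 1.438 → r_n = 60.94 kips.
  R_n,bearing = 2·50.27 + 2·60.94 = 222.4 kips → 0.75 × 222.4 = 167 kips.
Bolt shear governs: 62.6 kips.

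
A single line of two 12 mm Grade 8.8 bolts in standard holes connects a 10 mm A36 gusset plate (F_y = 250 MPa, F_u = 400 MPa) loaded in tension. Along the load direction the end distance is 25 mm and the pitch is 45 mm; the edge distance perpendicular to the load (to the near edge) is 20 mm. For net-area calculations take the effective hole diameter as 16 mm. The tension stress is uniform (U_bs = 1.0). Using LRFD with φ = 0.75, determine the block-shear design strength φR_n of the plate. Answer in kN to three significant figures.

Shear plane L_v = 25 + 1·45 = 70 mm; A_gv = 70 × 10 = 700 mm².
A_nv = (70 − 1.5·16) × 10 = 460 mm².
A_nt = (20 − 0.5·16) × 10 = 120 mm².
0.6 F_u A_nv = 110.4 kN; 0.6 F_y A_gv = 105 kN → shear yielding governs the shear term.
R_n = 105 + 1.0 × 400 × 120 / 1000 = 153 kN.
Design strength φR_n = 0.75 × 153 = 115 kN.

115 kN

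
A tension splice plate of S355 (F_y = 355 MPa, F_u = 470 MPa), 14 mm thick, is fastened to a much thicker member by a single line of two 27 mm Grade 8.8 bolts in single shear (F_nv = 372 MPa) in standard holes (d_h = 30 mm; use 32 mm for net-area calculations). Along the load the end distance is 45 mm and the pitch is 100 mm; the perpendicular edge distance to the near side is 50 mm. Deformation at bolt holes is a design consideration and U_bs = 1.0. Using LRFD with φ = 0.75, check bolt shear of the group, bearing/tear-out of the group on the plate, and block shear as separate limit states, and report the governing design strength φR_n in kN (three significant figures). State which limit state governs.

319 kN (bolt shear governs)

Bolt shear: A_b = π·27²/4 = 572.6 mm²; R_n = 372 × 572.6 × 2 × 1 / 1000 = 426 kN → 0.75 × 426 = 319 kN.
Bearing: edge l_c = 30, r_n = 236.9 kN; interior l_c = 70, r_n = 426.4 kN; R_n = 236.9 + 1·426.4 = 663.3 kN → 497 kN.
Block shear: A_gv = 2030, A_nv = 1358, A_nt = 476 mm²; R_n = min(0.6F_uA_nv, 0.6F_yA_gv) + U_bs·F_u·A_nt = 606.7 kN → 455 kN.
Bolt shear governs: 319 kN.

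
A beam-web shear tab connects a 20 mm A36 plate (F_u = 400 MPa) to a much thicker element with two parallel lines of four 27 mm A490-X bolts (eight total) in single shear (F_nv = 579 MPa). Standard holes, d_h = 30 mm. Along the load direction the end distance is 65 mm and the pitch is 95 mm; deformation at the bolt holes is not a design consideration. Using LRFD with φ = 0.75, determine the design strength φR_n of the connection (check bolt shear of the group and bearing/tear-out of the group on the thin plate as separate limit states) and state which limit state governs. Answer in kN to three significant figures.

Bolt shear: A_b = π·27²/4 = 572.6 mm²; R_n = 579 × 572.6 × 8 × 1 / 1000 = 2652 kN → 0.75 × 2652 = 1990 kN.
Bearing (1.5 l_c t F_u ≤ 3.0 d t F_u): upper limit = 3.0·27·20·400 / 1000 = 648 kN.
  Edge l_c = 65 − 30/2 = 50 → r_n = 600 kN; interior l_c = 95 − 30 = 65 → r_n = 648 kN.
  R_n,bearing = 2·600 + 6·648 = 5088 kN → 0.75 × 5088 = 3820 kN.
Bolt shear governs: 1990 kN.

1990 kN (bolt shear governs)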